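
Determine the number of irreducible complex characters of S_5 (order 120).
7

Reasoning: The number of irreducible complex representations of a finite group equals its number of conjugacy classes. Conjugacy classes in S_5 correspond to cycle types, i.e. partitions of 5; there are p(5) = 7 of them, so S_5 (order 120) has exactly 7 irreducible complex representations.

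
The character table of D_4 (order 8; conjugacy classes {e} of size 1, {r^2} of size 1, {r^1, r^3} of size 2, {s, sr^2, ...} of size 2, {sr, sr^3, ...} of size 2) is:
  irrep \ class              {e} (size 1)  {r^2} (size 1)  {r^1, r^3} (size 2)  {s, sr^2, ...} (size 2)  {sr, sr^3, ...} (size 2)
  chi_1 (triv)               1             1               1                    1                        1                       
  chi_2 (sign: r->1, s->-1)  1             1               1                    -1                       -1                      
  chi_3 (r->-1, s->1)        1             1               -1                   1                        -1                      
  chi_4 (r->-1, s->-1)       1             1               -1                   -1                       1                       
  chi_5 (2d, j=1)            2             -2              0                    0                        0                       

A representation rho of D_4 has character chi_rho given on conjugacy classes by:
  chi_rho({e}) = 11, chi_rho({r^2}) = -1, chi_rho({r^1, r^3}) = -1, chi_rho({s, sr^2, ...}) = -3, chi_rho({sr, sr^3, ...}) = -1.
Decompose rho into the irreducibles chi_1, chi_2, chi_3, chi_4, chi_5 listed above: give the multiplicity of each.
Multiplicities: chi_1: 0, chi_2: 2, chi_3: 1, chi_4: 2, chi_5: 3.

Reasoning: Use <chi_rho, chi> = (1/|G|) sum_C |C| * chi_rho(C) * conj(chi(C)) with |G| = 8 for each irreducible chi in the table:
  <chi_rho, chi_1> = (1/8)[1*(11)*conj(1) + 1*(-1)*conj(1) + 2*(-1)*conj(1) + 2*(-3)*conj(1) + 2*(-1)*conj(1)]
      = (1/8)[(11) + (-1) + (-2) + (-6) + (-2)] = 0/8 = 0
  <chi_rho, chi_2> = (1/8)[1*(11)*conj(1) + 1*(-1)*conj(1) + 2*(-1)*conj(1) + 2*(-3)*conj(-1) + 2*(-1)*conj(-1)]
      = (1/8)[(11) + (-1) + (-2) + (6) + (2)] = 16/8 = 2
  <chi_rho, chi_3> = (1/8)[1*(11)*conj(1) + 1*(-1)*conj(1) + 2*(-1)*conj(-1) + 2*(-3)*conj(1) + 2*(-1)*conj(-1)]
      = (1/8)[(11) + (-1) + (2) + (-6) + (2)] = 8/8 = 1
  <chi_rho, chi_4> = (1/8)[1*(11)*conj(1) + 1*(-1)*conj(1) + 2*(-1)*conj(-1) + 2*(-3)*conj(-1) + 2*(-1)*conj(1)]
      = (1/8)[(11) + (-1) + (2) + (6) + (-2)] = 16/8 = 2
  <chi_rho, chi_5> = (1/8)[1*(11)*conj(2) + 1*(-1)*conj(-2) + 2*(-1)*conj(0) + 2*(-3)*conj(0) + 2*(-1)*conj(0)]
      = (1/8)[(22) + (2) + (0) + (0) + (0)] = 24/8 = 3
Dimension check: dim(rho) = sum (mult * dim) = 0*1 + 2*1 + 1*1 + 2*1 + 3*2 = 11 = chi_rho(e) = 11.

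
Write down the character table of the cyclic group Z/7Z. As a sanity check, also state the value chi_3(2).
Character table of Z/7Z (irreps indexed chi_0,...,chi_6 with chi_k(m) = zeta_7^(k*m), zeta_7 = exp(2*pi*i/7)):
  irrep \ class  {0} (size 1)  {1} (size 1)    {2} (size 1)    {3} (size 1)    {4} (size 1)    {5} (size 1)    {6} (size 1)  
  chi_0          1             1               1               1               1               1               1             
  chi_1          1             exp(2*I*pi/7)   exp(4*I*pi/7)   exp(6*I*pi/7)   exp(-6*I*pi/7)  exp(-4*I*pi/7)  exp(-2*I*pi/7)
  chi_2          1             exp(4*I*pi/7)   exp(-6*I*pi/7)  exp(-2*I*pi/7)  exp(2*I*pi/7)   exp(6*I*pi/7)   exp(-4*I*pi/7)
  chi_3          1             exp(6*I*pi/7)   exp(-2*I*pi/7)  exp(4*I*pi/7)   exp(-4*I*pi/7)  exp(2*I*pi/7)   exp(-6*I*pi/7)
  chi_4          1             exp(-6*I*pi/7)  exp(2*I*pi/7)   exp(-4*I*pi/7)  exp(4*I*pi/7)   exp(-2*I*pi/7)  exp(6*I*pi/7) 
  chi_5          1             exp(-4*I*pi/7)  exp(6*I*pi/7)   exp(2*I*pi/7)   exp(-2*I*pi/7)  exp(-6*I*pi/7)  exp(4*I*pi/7) 
  chi_6          1             exp(-2*I*pi/7)  exp(-4*I*pi/7)  exp(-6*I*pi/7)  exp(6*I*pi/7)   exp(4*I*pi/7)   exp(2*I*pi/7) 

Spot check: chi_3(2) = zeta_7^(3*2) = zeta_7^6 = exp(-2*I*pi/7).

Solution. Z/7Z is abelian, so all 7 irreducible complex representations are 1-dimensional. They are given by chi_k(m) = zeta_7^(k*m) for k = 0,...,6. Row orthogonality: sum_m chi_k(m) conj(chi_l(m)) = 7 * [k = l].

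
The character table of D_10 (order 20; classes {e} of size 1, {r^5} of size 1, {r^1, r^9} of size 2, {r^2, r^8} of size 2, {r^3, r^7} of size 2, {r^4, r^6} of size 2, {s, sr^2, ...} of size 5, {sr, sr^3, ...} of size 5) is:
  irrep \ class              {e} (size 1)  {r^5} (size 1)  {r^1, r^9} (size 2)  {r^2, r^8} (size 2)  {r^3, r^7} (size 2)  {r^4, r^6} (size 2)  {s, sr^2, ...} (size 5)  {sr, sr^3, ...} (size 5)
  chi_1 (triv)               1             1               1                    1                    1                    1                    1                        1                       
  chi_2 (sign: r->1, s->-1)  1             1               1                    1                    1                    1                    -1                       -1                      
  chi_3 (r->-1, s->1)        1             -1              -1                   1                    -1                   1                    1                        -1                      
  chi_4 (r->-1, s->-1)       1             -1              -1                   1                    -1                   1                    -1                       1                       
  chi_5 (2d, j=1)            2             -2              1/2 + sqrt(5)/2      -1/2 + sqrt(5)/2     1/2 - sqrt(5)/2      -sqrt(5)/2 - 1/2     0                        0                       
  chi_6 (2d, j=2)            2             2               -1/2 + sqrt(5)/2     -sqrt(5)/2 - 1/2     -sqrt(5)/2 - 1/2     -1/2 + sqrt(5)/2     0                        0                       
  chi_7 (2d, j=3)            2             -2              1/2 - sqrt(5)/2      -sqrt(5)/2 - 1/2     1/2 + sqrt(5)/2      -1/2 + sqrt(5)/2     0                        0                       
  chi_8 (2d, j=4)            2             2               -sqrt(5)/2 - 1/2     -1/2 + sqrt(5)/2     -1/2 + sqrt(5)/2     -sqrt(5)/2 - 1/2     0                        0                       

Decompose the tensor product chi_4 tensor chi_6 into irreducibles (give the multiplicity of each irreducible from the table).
chi_4 tensor chi_6 = chi_7 (all other irreducibles have multiplicity 0).

Details: The character of a tensor product is the pointwise product (chi_4 * chi_6)(C) = chi_4(C) * chi_6(C):
  {e}: (1)*(2), {r^5}: (-1)*(2), {r^1, r^9}: (-1)*(-1/2 + sqrt(5)/2), {r^2, r^8}: (1)*(-sqrt(5)/2 - 1/2), {r^3, r^7}: (-1)*(-sqrt(5)/2 - 1/2), {r^4, r^6}: (1)*(-1/2 + sqrt(5)/2), {s, sr^2, ...}: (-1)*(0), {sr, sr^3, ...}: (1)*(0)
so (chi_4 * chi_6) takes values
  {e} -> 2, {r^5} -> -2, {r^1, r^9} -> 1/2 - sqrt(5)/2, {r^2, r^8} -> -sqrt(5)/2 - 1/2, {r^3, r^7} -> 1/2 + sqrt(5)/2, {r^4, r^6} -> -1/2 + sqrt(5)/2, {s, sr^2, ...} -> 0, {sr, sr^3, ...} -> 0.
Now take the inner product of this character with each irreducible chi from the table, <chi_4*chi_6, chi> = (1/20) sum_C |C| (chi_4*chi_6)(C) conj(chi(C)):
  <chi_4*chi_6, chi_1> = (1/20)[1*(2)*conj(1) + 1*(-2)*conj(1) + 2*(1/2 - sqrt(5)/2)*conj(1) + 2*(-sqrt(5)/2 - 1/2)*conj(1) + 2*(1/2 + sqrt(5)/2)*conj(1) + 2*(-1/2 + sqrt(5)/2)*conj(1) + 5*(0)*conj(1) + 5*(0)*conj(1)]
      = (1/20)[(2) + (-2) + (1 - sqrt(5)) + (-sqrt(5) - 1) + (1 + sqrt(5)) + (-1 + sqrt(5)) + (0) + (0)] = 0/20 = 0
  <chi_4*chi_6, chi_2> = (1/20)[1*(2)*conj(1) + 1*(-2)*conj(1) + 2*(1/2 - sqrt(5)/2)*conj(1) + 2*(-sqrt(5)/2 - 1/2)*conj(1) + 2*(1/2 + sqrt(5)/2)*conj(1) + 2*(-1/2 + sqrt(5)/2)*conj(1) + 5*(0)*conj(-1) + 5*(0)*conj(-1)]
      = (1/20)[(2) + (-2) + (1 - sqrt(5)) + (-sqrt(5) - 1) + (1 + sqrt(5)) + (-1 + sqrt(5)) + (0) + (0)] = 0/20 = 0
  <chi_4*chi_6, chi_3> = (1/20)[1*(2)*conj(1) + 1*(-2)*conj(-1) + 2*(1/2 - sqrt(5)/2)*conj(-1) + 2*(-sqrt(5)/2 - 1/2)*conj(1) + 2*(1/2 + sqrt(5)/2)*conj(-1) + 2*(-1/2 + sqrt(5)/2)*conj(1) + 5*(0)*conj(1) + 5*(0)*conj(-1)]
      = (1/20)[(2) + (2) + (-1 + sqrt(5)) + (-sqrt(5) - 1) + (-sqrt(5) - 1) + (-1 + sqrt(5)) + (0) + (0)] = 0/20 = 0
  <chi_4*chi_6, chi_4> = (1/20)[1*(2)*conj(1) + 1*(-2)*conj(-1) + 2*(1/2 - sqrt(5)/2)*conj(-1) + 2*(-sqrt(5)/2 - 1/2)*conj(1) + 2*(1/2 + sqrt(5)/2)*conj(-1) + 2*(-1/2 + sqrt(5)/2)*conj(1) + 5*(0)*conj(-1) + 5*(0)*conj(1)]
      = (1/20)[(2) + (2) + (-1 + sqrt(5)) + (-sqrt(5) - 1) + (-sqrt(5) - 1) + (-1 + sqrt(5)) + (0) + (0)] = 0/20 = 0
  <chi_4*chi_6, chi_5> = (1/20)[1*(2)*conj(2) + 1*(-2)*conj(-2) + 2*(1/2 - sqrt(5)/2)*conj(1/2 + sqrt(5)/2) + 2*(-sqrt(5)/2 - 1/2)*conj(-1/2 + sqrt(5)/2) + 2*(1/2 + sqrt(5)/2)*conj(1/2 - sqrt(5)/2) + 2*(-1/2 + sqrt(5)/2)*conj(-sqrt(5)/2 - 1/2) + 5*(0)*conj(0) + 5*(0)*conj(0)]
      = (1/20)[(4) + (4) + (-2) + (-2) + (-2) + (-2) + (0) + (0)] = 0/20 = 0
  <chi_4*chi_6, chi_6> = (1/20)[1*(2)*conj(2) + 1*(-2)*conj(2) + 2*(1/2 - sqrt(5)/2)*conj(-1/2 + sqrt(5)/2) + 2*(-sqrt(5)/2 - 1/2)*conj(-sqrt(5)/2 - 1/2) + 2*(1/2 + sqrt(5)/2)*conj(-sqrt(5)/2 - 1/2) + 2*(-1/2 + sqrt(5)/2)*conj(-1/2 + sqrt(5)/2) + 5*(0)*conj(0) + 5*(0)*conj(0)]
      = (1/20)[(4) + (-4) + (-3 + sqrt(5)) + (sqrt(5) + 3) + (-3 - sqrt(5)) + (3 - sqrt(5)) + (0) + (0)] = 0/20 = 0
  <chi_4*chi_6, chi_7> = (1/20)[1*(2)*conj(2) + 1*(-2)*conj(-2) + 2*(1/2 - sqrt(5)/2)*conj(1/2 - sqrt(5)/2) + 2*(-sqrt(5)/2 - 1/2)*conj(-sqrt(5)/2 - 1/2) + 2*(1/2 + sqrt(5)/2)*conj(1/2 + sqrt(5)/2) + 2*(-1/2 + sqrt(5)/2)*conj(-1/2 + sqrt(5)/2) + 5*(0)*conj(0) + 5*(0)*conj(0)]
      = (1/20)[(4) + (4) + (3 - sqrt(5)) + (sqrt(5) + 3) + (sqrt(5) + 3) + (3 - sqrt(5)) + (0) + (0)] = 20/20 = 1
  <chi_4*chi_6, chi_8> = (1/20)[1*(2)*conj(2) + 1*(-2)*conj(2) + 2*(1/2 - sqrt(5)/2)*conj(-sqrt(5)/2 - 1/2) + 2*(-sqrt(5)/2 - 1/2)*conj(-1/2 + sqrt(5)/2) + 2*(1/2 + sqrt(5)/2)*conj(-1/2 + sqrt(5)/2) + 2*(-1/2 + sqrt(5)/2)*conj(-sqrt(5)/2 - 1/2) + 5*(0)*conj(0) + 5*(0)*conj(0)]
      = (1/20)[(4) + (-4) + (2) + (-2) + (2) + (-2) + (0) + (0)] = 0/20 = 0
Hence the multiplicities are chi_7: 1. Dimension check: dim(chi_4)*dim(chi_6) = 1*2 = 2 and sum (mult * dim) = 1*2 = 2.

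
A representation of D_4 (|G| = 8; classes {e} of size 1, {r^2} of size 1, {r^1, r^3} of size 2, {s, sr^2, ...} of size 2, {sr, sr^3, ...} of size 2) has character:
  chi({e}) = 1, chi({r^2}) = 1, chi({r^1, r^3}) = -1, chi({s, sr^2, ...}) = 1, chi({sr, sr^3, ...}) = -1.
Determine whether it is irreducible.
Irreducible: <chi, chi> = 1.

Details: <chi, chi> = (1/|G|) sum_C |C| * |chi(C)|^2 = (1/8)[1*|1|^2 + 1*|1|^2 + 2*|-1|^2 + 2*|1|^2 + 2*|-1|^2]
  = (1/8)[(1) + (1) + (2) + (2) + (2)] = 8/8 = 1.
A character is irreducible iff <chi, chi> = 1, so this representation is irreducible.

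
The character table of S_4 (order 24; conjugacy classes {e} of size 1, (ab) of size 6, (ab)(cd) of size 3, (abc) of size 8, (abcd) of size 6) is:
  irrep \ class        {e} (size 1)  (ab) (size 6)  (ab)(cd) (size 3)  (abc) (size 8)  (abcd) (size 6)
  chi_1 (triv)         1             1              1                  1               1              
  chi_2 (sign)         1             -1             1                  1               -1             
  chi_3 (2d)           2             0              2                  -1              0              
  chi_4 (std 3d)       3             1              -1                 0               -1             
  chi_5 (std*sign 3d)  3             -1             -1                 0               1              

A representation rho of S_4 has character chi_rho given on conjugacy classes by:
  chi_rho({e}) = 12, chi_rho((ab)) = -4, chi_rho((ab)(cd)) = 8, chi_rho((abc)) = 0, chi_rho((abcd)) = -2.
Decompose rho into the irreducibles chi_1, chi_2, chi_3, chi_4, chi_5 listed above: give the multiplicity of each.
Multiplicities: chi_1: 0, chi_2: 3, chi_3: 3, chi_4: 0, chi_5: 1.

Justification: Use <chi_rho, chi> = (1/|G|) sum_C |C| * chi_rho(C) * conj(chi(C)) with |G| = 24 for each irreducible chi in the table:
  <chi_rho, chi_1> = (1/24)[1*(12)*conj(1) + 6*(-4)*conj(1) + 3*(8)*conj(1) + 8*(0)*conj(1) + 6*(-2)*conj(1)]
      = (1/24)[(12) + (-24) + (24) + (0) + (-12)] = 0/24 = 0
  <chi_rho, chi_2> = (1/24)[1*(12)*conj(1) + 6*(-4)*conj(-1) + 3*(8)*conj(1) + 8*(0)*conj(1) + 6*(-2)*conj(-1)]
      = (1/24)[(12) + (24) + (24) + (0) + (12)] = 72/24 = 3
  <chi_rho, chi_3> = (1/24)[1*(12)*conj(2) + 6*(-4)*conj(0) + 3*(8)*conj(2) + 8*(0)*conj(-1) + 6*(-2)*conj(0)]
      = (1/24)[(24) + (0) + (48) + (0) + (0)] = 72/24 = 3
  <chi_rho, chi_4> = (1/24)[1*(12)*conj(3) + 6*(-4)*conj(1) + 3*(8)*conj(-1) + 8*(0)*conj(0) + 6*(-2)*conj(-1)]
      = (1/24)[(36) + (-24) + (-24) + (0) + (12)] = 0/24 = 0
  <chi_rho, chi_5> = (1/24)[1*(12)*conj(3) + 6*(-4)*conj(-1) + 3*(8)*conj(-1) + 8*(0)*conj(0) + 6*(-2)*conj(1)]
      = (1/24)[(36) + (24) + (-24) + (0) + (-12)] = 24/24 = 1
Dimension check: dim(rho) = sum (mult * dim) = 0*1 + 3*1 + 3*2 + 0*3 + 1*3 = 12 = chi_rho(e) = 12.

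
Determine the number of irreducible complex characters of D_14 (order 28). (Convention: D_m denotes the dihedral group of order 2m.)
10

Details: The number of irreducible complex representations of a finite group equals its number of conjugacy classes. D_14 has 10 conjugacy classes (n/2 + 3 for n even), so D_14 (order 28) has exactly 10 irreducible complex representations.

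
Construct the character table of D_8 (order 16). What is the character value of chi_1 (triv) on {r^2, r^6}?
Conjugacy classes: {e} of size 1, {r^4} of size 1, {r^1, r^7} of size 2, {r^2, r^6} of size 2, {r^3, r^5} of size 2, {s, sr^2, ...} of size 4, {sr, sr^3, ...} of size 4.
Character table:
  irrep \ class              {e} (size 1)  {r^4} (size 1)  {r^1, r^7} (size 2)  {r^2, r^6} (size 2)  {r^3, r^5} (size 2)  {s, sr^2, ...} (size 4)  {sr, sr^3, ...} (size 4)
  chi_1 (triv)               1             1               1                    1                    1                    1                        1                       
  chi_2 (sign: r->1, s->-1)  1             1               1                    1                    1                    -1                       -1                      
  chi_3 (r->-1, s->1)        1             1               -1                   1                    -1                   1                        -1                      
  chi_4 (r->-1, s->-1)       1             1               -1                   1                    -1                   -1                       1                       
  chi_5 (2d, j=1)            2             -2              sqrt(2)              0                    -sqrt(2)             0                        0                       
  chi_6 (2d, j=2)            2             2               0                    -2                   0                    0                        0                       
  chi_7 (2d, j=3)            2             -2              -sqrt(2)             0                    sqrt(2)              0                        0                       

Spot check: chi_1 (triv) on {r^2, r^6} = 1.

D_8 has order 2*8 = 16 with 7 conjugacy classes, hence 7 irreducibles. Sum of squared dims 1 + 1 + 1 + 1 + 4 + 4 + 4 = 16 = |G|. Linear characters come from the abelianisation; the 2-dimensional irreps have character r^k -> 2*cos(2*pi*j*k/8), reflections -> 0.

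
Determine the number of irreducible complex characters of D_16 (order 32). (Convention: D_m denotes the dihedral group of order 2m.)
11

Proof sketch: The number of irreducible complex representations of a finite group equals its number of conjugacy classes. D_16 has 11 conjugacy classes (n/2 + 3 for n even), so D_16 (order 32) has exactly 11 irreducible complex representations.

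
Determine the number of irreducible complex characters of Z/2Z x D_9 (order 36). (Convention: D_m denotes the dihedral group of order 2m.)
12

Justification: The number of irreducible complex representations of a finite group equals its number of conjugacy classes. For a direct product, #classes(G x H) = #classes(G) * #classes(H). Z/2Z has 2 classes (abelian), D_9 has 6 classes, so 2 * 6 = 12, so Z/2Z x D_9 (order 36) has exactly 12 irreducible complex representations.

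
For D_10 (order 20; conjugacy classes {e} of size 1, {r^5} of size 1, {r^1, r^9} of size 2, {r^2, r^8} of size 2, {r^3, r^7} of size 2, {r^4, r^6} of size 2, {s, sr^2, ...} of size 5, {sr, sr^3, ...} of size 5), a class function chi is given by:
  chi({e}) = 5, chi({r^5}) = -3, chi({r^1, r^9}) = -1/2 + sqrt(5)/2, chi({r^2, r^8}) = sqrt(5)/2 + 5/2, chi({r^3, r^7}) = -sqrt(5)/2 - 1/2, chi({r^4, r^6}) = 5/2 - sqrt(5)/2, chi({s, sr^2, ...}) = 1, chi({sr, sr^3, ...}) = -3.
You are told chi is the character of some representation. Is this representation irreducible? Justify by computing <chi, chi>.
Not irreducible (reducible): <chi, chi> = 6 > 1.

Details: <chi, chi> = (1/|G|) sum_C |C| * |chi(C)|^2 = (1/20)[1*|5|^2 + 1*|-3|^2 + 2*|-1/2 + sqrt(5)/2|^2 + 2*|sqrt(5)/2 + 5/2|^2 + 2*|-sqrt(5)/2 - 1/2|^2 + 2*|5/2 - sqrt(5)/2|^2 + 5*|1|^2 + 5*|-3|^2]
  = (1/20)[(25) + (9) + (3 - sqrt(5)) + (5*sqrt(5) + 15) + (sqrt(5) + 3) + (15 - 5*sqrt(5)) + (5) + (45)] = 120/20 = 6.
A character is irreducible iff <chi, chi> = 1, so this representation is reducible.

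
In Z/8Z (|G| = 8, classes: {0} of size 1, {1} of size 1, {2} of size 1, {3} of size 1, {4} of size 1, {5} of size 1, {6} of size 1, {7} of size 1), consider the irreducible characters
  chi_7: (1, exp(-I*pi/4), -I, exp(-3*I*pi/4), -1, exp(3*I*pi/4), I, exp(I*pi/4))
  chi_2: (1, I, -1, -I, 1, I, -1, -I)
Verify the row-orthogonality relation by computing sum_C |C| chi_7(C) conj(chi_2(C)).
Sum = 0; so <chi_7, chi_2> = 0 (distinct irreducibles are orthogonal).

Compute term by term over conjugacy classes (|C| * chi_7(C) * conj(chi_2(C))):
  1*(1)*conj(1) + 1*(exp(-I*pi/4))*conj(I) + 1*(-I)*conj(-1) + 1*(exp(-3*I*pi/4))*conj(-I) + 1*(-1)*conj(1) + 1*(exp(3*I*pi/4))*conj(I) + 1*(I)*conj(-1) + 1*(exp(I*pi/4))*conj(-I)
  = (1) + (-exp(I*pi/4)) + (I) + (exp(-I*pi/4)) + (-1) + (-exp(-3*I*pi/4)) + (-I) + (exp(3*I*pi/4))
  = 0.
(Exp terms are combined using exp(i*s)*conj(exp(i*t)) = exp(i*(s-t)), and sums of them are collapsed using the identity that for every m > 1 the m distinct m-th roots of unity sum to 0, e.g. 1 + exp(2*I*pi/3) + exp(-2*I*pi/3) = 0.)
Dividing by |G| = 8 gives 0/8 = 0, matching the row-orthogonality relation <chi_7, chi_2> = [chi_7 = chi_2].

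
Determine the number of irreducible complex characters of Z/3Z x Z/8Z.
24

Details: The number of irreducible complex representations of a finite group equals its number of conjugacy classes. Z/3Z x Z/8Z is abelian of order 24, so every element is its own conjugacy class: 24 classes, so Z/3Z x Z/8Z (order 24) has exactly 24 irreducible complex representations.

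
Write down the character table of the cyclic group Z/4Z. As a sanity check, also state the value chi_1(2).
Character table of Z/4Z (irreps indexed chi_0,...,chi_3 with chi_k(m) = zeta_4^(k*m), zeta_4 = exp(2*pi*i/4)):
  irrep \ class  {0} (size 1)  {1} (size 1)  {2} (size 1)  {3} (size 1)
  chi_0          1             1             1             1           
  chi_1          1             I             -1            -I          
  chi_2          1             -1            1             -1          
  chi_3          1             -I            -1            I           

Spot check: chi_1(2) = zeta_4^(1*2) = zeta_4^2 = -1.

Why: Z/4Z is abelian, so all 4 irreducible complex representations are 1-dimensional. They are given by chi_k(m) = zeta_4^(k*m) for k = 0,...,3. Row orthogonality: sum_m chi_k(m) conj(chi_l(m)) = 4 * [k = l].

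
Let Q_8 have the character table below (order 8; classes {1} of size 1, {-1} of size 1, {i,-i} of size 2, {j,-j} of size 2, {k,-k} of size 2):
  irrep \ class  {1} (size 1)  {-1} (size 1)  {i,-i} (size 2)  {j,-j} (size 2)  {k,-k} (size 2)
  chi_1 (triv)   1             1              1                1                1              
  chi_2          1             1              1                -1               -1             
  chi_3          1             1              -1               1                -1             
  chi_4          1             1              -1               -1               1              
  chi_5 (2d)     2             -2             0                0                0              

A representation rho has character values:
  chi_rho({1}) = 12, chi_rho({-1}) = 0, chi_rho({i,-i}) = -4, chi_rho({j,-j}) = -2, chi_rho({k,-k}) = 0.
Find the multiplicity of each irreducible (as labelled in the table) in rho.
Multiplicities: chi_1: 0, chi_2: 1, chi_3: 2, chi_4: 3, chi_5: 3.

Reasoning: Use <chi_rho, chi> = (1/|G|) sum_C |C| * chi_rho(C) * conj(chi(C)) with |G| = 8 for each irreducible chi in the table:
  <chi_rho, chi_1> = (1/8)[1*(12)*conj(1) + 1*(0)*conj(1) + 2*(-4)*conj(1) + 2*(-2)*conj(1) + 2*(0)*conj(1)]
      = (1/8)[(12) + (0) + (-8) + (-4) + (0)] = 0/8 = 0
  <chi_rho, chi_2> = (1/8)[1*(12)*conj(1) + 1*(0)*conj(1) + 2*(-4)*conj(1) + 2*(-2)*conj(-1) + 2*(0)*conj(-1)]
      = (1/8)[(12) + (0) + (-8) + (4) + (0)] = 8/8 = 1
  <chi_rho, chi_3> = (1/8)[1*(12)*conj(1) + 1*(0)*conj(1) + 2*(-4)*conj(-1) + 2*(-2)*conj(1) + 2*(0)*conj(-1)]
      = (1/8)[(12) + (0) + (8) + (-4) + (0)] = 16/8 = 2
  <chi_rho, chi_4> = (1/8)[1*(12)*conj(1) + 1*(0)*conj(1) + 2*(-4)*conj(-1) + 2*(-2)*conj(-1) + 2*(0)*conj(1)]
      = (1/8)[(12) + (0) + (8) + (4) + (0)] = 24/8 = 3
  <chi_rho, chi_5> = (1/8)[1*(12)*conj(2) + 1*(0)*conj(-2) + 2*(-4)*conj(0) + 2*(-2)*conj(0) + 2*(0)*conj(0)]
      = (1/8)[(24) + (0) + (0) + (0) + (0)] = 24/8 = 3
Dimension check: dim(rho) = sum (mult * dim) = 0*1 + 1*1 + 2*1 + 3*1 + 3*2 = 12 = chi_rho(e) = 12.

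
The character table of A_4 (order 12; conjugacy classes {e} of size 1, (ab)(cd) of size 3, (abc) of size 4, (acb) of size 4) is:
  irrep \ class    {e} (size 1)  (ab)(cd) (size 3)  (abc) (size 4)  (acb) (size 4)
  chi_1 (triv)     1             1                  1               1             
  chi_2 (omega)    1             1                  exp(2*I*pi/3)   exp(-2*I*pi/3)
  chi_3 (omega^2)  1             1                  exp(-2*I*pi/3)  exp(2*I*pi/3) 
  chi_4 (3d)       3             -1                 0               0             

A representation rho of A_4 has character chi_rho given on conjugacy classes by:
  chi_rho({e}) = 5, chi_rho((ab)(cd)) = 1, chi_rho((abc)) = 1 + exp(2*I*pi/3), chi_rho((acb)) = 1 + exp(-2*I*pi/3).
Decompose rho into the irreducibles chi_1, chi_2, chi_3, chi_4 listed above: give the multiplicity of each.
Multiplicities: chi_1: 1, chi_2: 1, chi_3: 0, chi_4: 1.

Argument: Use <chi_rho, chi> = (1/|G|) sum_C |C| * chi_rho(C) * conj(chi(C)) with |G| = 12 for each irreducible chi in the table:
  <chi_rho, chi_1> = (1/12)[1*(5)*conj(1) + 3*(1)*conj(1) + 4*(1 + exp(2*I*pi/3))*conj(1) + 4*(1 + exp(-2*I*pi/3))*conj(1)]
      = (1/12)[(5) + (3) + (4 + 4*exp(2*I*pi/3)) + (4 + 4*exp(-2*I*pi/3))] = 12/12 = 1
  <chi_rho, chi_2> = (1/12)[1*(5)*conj(1) + 3*(1)*conj(1) + 4*(1 + exp(2*I*pi/3))*conj(exp(2*I*pi/3)) + 4*(1 + exp(-2*I*pi/3))*conj(exp(-2*I*pi/3))]
      = (1/12)[(5) + (3) + (4 + 4*exp(-2*I*pi/3)) + (4 + 4*exp(2*I*pi/3))] = 12/12 = 1
  <chi_rho, chi_3> = (1/12)[1*(5)*conj(1) + 3*(1)*conj(1) + 4*(1 + exp(2*I*pi/3))*conj(exp(-2*I*pi/3)) + 4*(1 + exp(-2*I*pi/3))*conj(exp(2*I*pi/3))]
      = (1/12)[(5) + (3) + (-4) + (-4)] = 0/12 = 0
  <chi_rho, chi_4> = (1/12)[1*(5)*conj(3) + 3*(1)*conj(-1) + 4*(1 + exp(2*I*pi/3))*conj(0) + 4*(1 + exp(-2*I*pi/3))*conj(0)]
      = (1/12)[(15) + (-3) + (0) + (0)] = 12/12 = 1
(Exp terms are combined using exp(i*s)*conj(exp(i*t)) = exp(i*(s-t)), and sums of them are collapsed using the identity that for every m > 1 the m distinct m-th roots of unity sum to 0, e.g. 1 + exp(2*I*pi/3) + exp(-2*I*pi/3) = 0.)
Dimension check: dim(rho) = sum (mult * dim) = 1*1 + 1*1 + 0*1 + 1*3 = 5 = chi_rho(e) = 5.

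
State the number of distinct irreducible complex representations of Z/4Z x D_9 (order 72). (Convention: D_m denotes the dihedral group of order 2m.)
24

Explanation: The number of irreducible complex representations of a finite group equals its number of conjugacy classes. For a direct product, #classes(G x H) = #classes(G) * #classes(H). Z/4Z has 4 classes (abelian), D_9 has 6 classes, so 4 * 6 = 24, so Z/4Z x D_9 (order 72) has exactly 24 irreducible complex representations.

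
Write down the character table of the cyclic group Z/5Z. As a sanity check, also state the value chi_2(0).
Character table of Z/5Z (irreps indexed chi_0,...,chi_4 with chi_k(m) = zeta_5^(k*m), zeta_5 = exp(2*pi*i/5)):
  irrep \ class  {0} (size 1)  {1} (size 1)    {2} (size 1)    {3} (size 1)    {4} (size 1)  
  chi_0          1             1               1               1               1             
  chi_1          1             exp(2*I*pi/5)   exp(4*I*pi/5)   exp(-4*I*pi/5)  exp(-2*I*pi/5)
  chi_2          1             exp(4*I*pi/5)   exp(-2*I*pi/5)  exp(2*I*pi/5)   exp(-4*I*pi/5)
  chi_3          1             exp(-4*I*pi/5)  exp(2*I*pi/5)   exp(-2*I*pi/5)  exp(4*I*pi/5) 
  chi_4          1             exp(-2*I*pi/5)  exp(-4*I*pi/5)  exp(4*I*pi/5)   exp(2*I*pi/5) 

Spot check: chi_2(0) = zeta_5^(2*0) = zeta_5^0 = 1.

Explanation: Z/5Z is abelian, so all 5 irreducible complex representations are 1-dimensional. They are given by chi_k(m) = zeta_5^(k*m) for k = 0,...,4. Row orthogonality: sum_m chi_k(m) conj(chi_l(m)) = 5 * [k = l].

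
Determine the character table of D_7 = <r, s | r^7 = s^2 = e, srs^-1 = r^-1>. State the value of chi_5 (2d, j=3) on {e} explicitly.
Conjugacy classes: {e} of size 1, {r^1, r^6} of size 2, {r^2, r^5} of size 2, {r^3, r^4} of size 2, {s, sr, ..., sr^6} of size 7.
Character table:
  irrep \ class              {e} (size 1)  {r^1, r^6} (size 2)  {r^2, r^5} (size 2)  {r^3, r^4} (size 2)  {s, sr, ..., sr^6} (size 7)
  chi_1 (triv)               1             1                    1                    1                    1                          
  chi_2 (sign: r->1, s->-1)  1             1                    1                    1                    -1                         
  chi_3 (2d, j=1)            2             2*cos(2*pi/7)        -2*cos(3*pi/7)       -2*cos(pi/7)         0                          
  chi_4 (2d, j=2)            2             -2*cos(3*pi/7)       -2*cos(pi/7)         2*cos(2*pi/7)        0                          
  chi_5 (2d, j=3)            2             -2*cos(pi/7)         2*cos(2*pi/7)        -2*cos(3*pi/7)       0                          

Spot check: chi_5 (2d, j=3) on {e} = 2.

Argument: D_7 has order 2*7 = 14 with 5 conjugacy classes, hence 5 irreducibles. Sum of squared dims 1 + 1 + 4 + 4 + 4 = 14 = |G|. Linear characters come from the abelianisation; the 2-dimensional irreps have character r^k -> 2*cos(2*pi*j*k/7), reflections -> 0.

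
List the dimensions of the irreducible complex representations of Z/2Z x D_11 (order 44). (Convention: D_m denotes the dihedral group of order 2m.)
Dimensions: 1, 1, 1, 1, 2, 2, 2, 2, 2, 2, 2, 2, 2, 2

Argument: There are 14 irreducibles (= number of conjugacy classes). Their dimensions d_i satisfy sum d_i^2 = |G| = 44: 1 + 1 + 1 + 1 + 4 + 4 + 4 + 4 + 4 + 4 + 4 + 4 + 4 + 4 = 44. (For the product with Z/2Z: each of the 2 1-dim characters of Z/2Z tensors with each irrep of D_11, giving 2 copies of each D_11-dimension.)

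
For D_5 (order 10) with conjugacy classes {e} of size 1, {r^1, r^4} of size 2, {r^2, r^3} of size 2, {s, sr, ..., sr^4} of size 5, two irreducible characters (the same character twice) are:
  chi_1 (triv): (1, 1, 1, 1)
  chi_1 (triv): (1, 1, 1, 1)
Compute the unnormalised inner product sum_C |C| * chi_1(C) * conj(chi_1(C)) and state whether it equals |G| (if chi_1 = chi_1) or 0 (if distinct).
Sum = 10 = |G| = 10; so <chi_1, chi_1> = 1 (norm-1 confirms irreducibility).

Proof sketch: Compute term by term over conjugacy classes (|C| * chi_1(C) * conj(chi_1(C))):
  1*(1)*conj(1) + 2*(1)*conj(1) + 2*(1)*conj(1) + 5*(1)*conj(1)
  = (1) + (2) + (2) + (5)
  = 10.
Dividing by |G| = 10 gives 10/10 = 1, matching the row-orthogonality relation <chi_1, chi_1> = [chi_1 = chi_1].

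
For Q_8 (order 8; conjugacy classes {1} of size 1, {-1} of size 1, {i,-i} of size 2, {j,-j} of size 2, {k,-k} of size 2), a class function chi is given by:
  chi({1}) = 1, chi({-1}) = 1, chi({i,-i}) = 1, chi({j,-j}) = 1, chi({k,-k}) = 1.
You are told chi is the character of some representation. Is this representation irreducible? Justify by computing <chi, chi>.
Irreducible: <chi, chi> = 1.

Justification: <chi, chi> = (1/|G|) sum_C |C| * |chi(C)|^2 = (1/8)[1*|1|^2 + 1*|1|^2 + 2*|1|^2 + 2*|1|^2 + 2*|1|^2]
  = (1/8)[(1) + (1) + (2) + (2) + (2)] = 8/8 = 1.
A character is irreducible iff <chi, chi> = 1, so this representation is irreducible.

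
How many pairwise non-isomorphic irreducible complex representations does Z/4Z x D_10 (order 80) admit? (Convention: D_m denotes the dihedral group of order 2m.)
32

Argument: The number of irreducible complex representations of a finite group equals its number of conjugacy classes. For a direct product, #classes(G x H) = #classes(G) * #classes(H). Z/4Z has 4 classes (abelian), D_10 has 8 classes, so 4 * 8 = 32, so Z/4Z x D_10 (order 80) has exactly 32 irreducible complex representations.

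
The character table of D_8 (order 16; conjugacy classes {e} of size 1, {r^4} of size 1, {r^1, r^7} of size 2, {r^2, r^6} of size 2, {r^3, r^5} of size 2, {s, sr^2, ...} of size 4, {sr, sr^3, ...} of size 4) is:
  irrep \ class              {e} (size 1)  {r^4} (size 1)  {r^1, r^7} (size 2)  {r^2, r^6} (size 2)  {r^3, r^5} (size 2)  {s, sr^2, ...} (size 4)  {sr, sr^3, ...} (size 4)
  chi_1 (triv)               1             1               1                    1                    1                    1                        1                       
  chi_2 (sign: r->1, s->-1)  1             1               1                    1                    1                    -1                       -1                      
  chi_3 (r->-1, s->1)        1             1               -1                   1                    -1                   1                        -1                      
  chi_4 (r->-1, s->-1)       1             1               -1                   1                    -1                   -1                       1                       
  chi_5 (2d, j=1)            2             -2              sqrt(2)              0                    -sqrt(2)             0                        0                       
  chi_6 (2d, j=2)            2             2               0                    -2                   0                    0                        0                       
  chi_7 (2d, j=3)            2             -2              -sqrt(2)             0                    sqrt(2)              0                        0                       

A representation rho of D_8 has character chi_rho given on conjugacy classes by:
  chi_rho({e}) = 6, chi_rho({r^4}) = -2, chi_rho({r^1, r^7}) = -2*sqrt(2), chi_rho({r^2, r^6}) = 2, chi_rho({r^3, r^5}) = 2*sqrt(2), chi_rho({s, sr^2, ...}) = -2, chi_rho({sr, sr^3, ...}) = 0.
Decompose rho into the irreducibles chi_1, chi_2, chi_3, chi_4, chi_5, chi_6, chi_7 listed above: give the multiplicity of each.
Multiplicities: chi_1: 0, chi_2: 1, chi_3: 0, chi_4: 1, chi_5: 0, chi_6: 0, chi_7: 2.

Use <chi_rho, chi> = (1/|G|) sum_C |C| * chi_rho(C) * conj(chi(C)) with |G| = 16 for each irreducible chi in the table:
  <chi_rho, chi_1> = (1/16)[1*(6)*conj(1) + 1*(-2)*conj(1) + 2*(-2*sqrt(2))*conj(1) + 2*(2)*conj(1) + 2*(2*sqrt(2))*conj(1) + 4*(-2)*conj(1) + 4*(0)*conj(1)]
      = (1/16)[(6) + (-2) + (-4*sqrt(2)) + (4) + (4*sqrt(2)) + (-8) + (0)] = 0/16 = 0
  <chi_rho, chi_2> = (1/16)[1*(6)*conj(1) + 1*(-2)*conj(1) + 2*(-2*sqrt(2))*conj(1) + 2*(2)*conj(1) + 2*(2*sqrt(2))*conj(1) + 4*(-2)*conj(-1) + 4*(0)*conj(-1)]
      = (1/16)[(6) + (-2) + (-4*sqrt(2)) + (4) + (4*sqrt(2)) + (8) + (0)] = 16/16 = 1
  <chi_rho, chi_3> = (1/16)[1*(6)*conj(1) + 1*(-2)*conj(1) + 2*(-2*sqrt(2))*conj(-1) + 2*(2)*conj(1) + 2*(2*sqrt(2))*conj(-1) + 4*(-2)*conj(1) + 4*(0)*conj(-1)]
      = (1/16)[(6) + (-2) + (4*sqrt(2)) + (4) + (-4*sqrt(2)) + (-8) + (0)] = 0/16 = 0
  <chi_rho, chi_4> = (1/16)[1*(6)*conj(1) + 1*(-2)*conj(1) + 2*(-2*sqrt(2))*conj(-1) + 2*(2)*conj(1) + 2*(2*sqrt(2))*conj(-1) + 4*(-2)*conj(-1) + 4*(0)*conj(1)]
      = (1/16)[(6) + (-2) + (4*sqrt(2)) + (4) + (-4*sqrt(2)) + (8) + (0)] = 16/16 = 1
  <chi_rho, chi_5> = (1/16)[1*(6)*conj(2) + 1*(-2)*conj(-2) + 2*(-2*sqrt(2))*conj(sqrt(2)) + 2*(2)*conj(0) + 2*(2*sqrt(2))*conj(-sqrt(2)) + 4*(-2)*conj(0) + 4*(0)*conj(0)]
      = (1/16)[(12) + (4) + (-8) + (0) + (-8) + (0) + (0)] = 0/16 = 0
  <chi_rho, chi_6> = (1/16)[1*(6)*conj(2) + 1*(-2)*conj(2) + 2*(-2*sqrt(2))*conj(0) + 2*(2)*conj(-2) + 2*(2*sqrt(2))*conj(0) + 4*(-2)*conj(0) + 4*(0)*conj(0)]
      = (1/16)[(12) + (-4) + (0) + (-8) + (0) + (0) + (0)] = 0/16 = 0
  <chi_rho, chi_7> = (1/16)[1*(6)*conj(2) + 1*(-2)*conj(-2) + 2*(-2*sqrt(2))*conj(-sqrt(2)) + 2*(2)*conj(0) + 2*(2*sqrt(2))*conj(sqrt(2)) + 4*(-2)*conj(0) + 4*(0)*conj(0)]
      = (1/16)[(12) + (4) + (8) + (0) + (8) + (0) + (0)] = 32/16 = 2
Dimension check: dim(rho) = sum (mult * dim) = 0*1 + 1*1 + 0*1 + 1*1 + 0*2 + 0*2 + 2*2 = 6 = chi_rho(e) = 6.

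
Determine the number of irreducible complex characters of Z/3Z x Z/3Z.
9

Argument: The number of irreducible complex representations of a finite group equals its number of conjugacy classes. Z/3Z x Z/3Z is abelian of order 9, so every element is its own conjugacy class: 9 classes, so Z/3Z x Z/3Z (order 9) has exactly 9 irreducible complex representations.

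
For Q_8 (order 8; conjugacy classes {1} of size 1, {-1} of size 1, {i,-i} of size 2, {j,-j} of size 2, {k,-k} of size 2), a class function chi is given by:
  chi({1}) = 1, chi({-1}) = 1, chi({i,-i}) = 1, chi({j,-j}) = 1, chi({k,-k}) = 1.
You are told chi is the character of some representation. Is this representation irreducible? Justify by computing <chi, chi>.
Irreducible: <chi, chi> = 1.

Solution. <chi, chi> = (1/|G|) sum_C |C| * |chi(C)|^2 = (1/8)[1*|1|^2 + 1*|1|^2 + 2*|1|^2 + 2*|1|^2 + 2*|1|^2]
  = (1/8)[(1) + (1) + (2) + (2) + (2)] = 8/8 = 1.
A character is irreducible iff <chi, chi> = 1, so this representation is irreducible.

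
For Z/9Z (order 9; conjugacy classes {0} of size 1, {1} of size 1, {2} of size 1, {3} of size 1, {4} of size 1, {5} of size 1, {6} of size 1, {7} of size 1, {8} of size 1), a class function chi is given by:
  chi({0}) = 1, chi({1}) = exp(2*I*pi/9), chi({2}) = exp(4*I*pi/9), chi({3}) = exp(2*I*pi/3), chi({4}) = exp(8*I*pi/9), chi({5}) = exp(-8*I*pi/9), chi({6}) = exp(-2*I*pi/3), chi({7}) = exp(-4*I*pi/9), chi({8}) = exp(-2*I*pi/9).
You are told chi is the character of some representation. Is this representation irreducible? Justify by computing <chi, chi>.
Irreducible: <chi, chi> = 1.

Reasoning: <chi, chi> = (1/|G|) sum_C |C| * |chi(C)|^2 = (1/9)[1*|1|^2 + 1*|exp(2*I*pi/9)|^2 + 1*|exp(4*I*pi/9)|^2 + 1*|exp(2*I*pi/3)|^2 + 1*|exp(8*I*pi/9)|^2 + 1*|exp(-8*I*pi/9)|^2 + 1*|exp(-2*I*pi/3)|^2 + 1*|exp(-4*I*pi/9)|^2 + 1*|exp(-2*I*pi/9)|^2]
  = (1/9)[(1) + (1) + (1) + (1) + (1) + (1) + (1) + (1) + (1)] = 9/9 = 1.
(Exp terms are combined using exp(i*s)*conj(exp(i*t)) = exp(i*(s-t)), and sums of them are collapsed using the identity that for every m > 1 the m distinct m-th roots of unity sum to 0, e.g. 1 + exp(2*I*pi/3) + exp(-2*I*pi/3) = 0.)
A character is irreducible iff <chi, chi> = 1, so this representation is irreducible.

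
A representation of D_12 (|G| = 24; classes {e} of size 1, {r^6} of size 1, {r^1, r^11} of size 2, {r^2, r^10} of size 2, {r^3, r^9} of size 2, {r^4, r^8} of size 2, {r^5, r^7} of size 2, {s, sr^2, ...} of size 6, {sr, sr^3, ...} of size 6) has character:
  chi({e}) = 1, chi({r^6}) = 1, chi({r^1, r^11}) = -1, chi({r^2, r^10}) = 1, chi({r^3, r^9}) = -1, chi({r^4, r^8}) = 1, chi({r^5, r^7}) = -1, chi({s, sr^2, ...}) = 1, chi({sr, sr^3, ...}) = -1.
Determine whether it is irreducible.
Irreducible: <chi, chi> = 1.

Derivation: <chi, chi> = (1/|G|) sum_C |C| * |chi(C)|^2 = (1/24)[1*|1|^2 + 1*|1|^2 + 2*|-1|^2 + 2*|1|^2 + 2*|-1|^2 + 2*|1|^2 + 2*|-1|^2 + 6*|1|^2 + 6*|-1|^2]
  = (1/24)[(1) + (1) + (2) + (2) + (2) + (2) + (2) + (6) + (6)] = 24/24 = 1.
A character is irreducible iff <chi, chi> = 1, so this representation is irreducible.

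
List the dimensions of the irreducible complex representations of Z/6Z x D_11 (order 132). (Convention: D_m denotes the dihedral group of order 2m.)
Dimensions: 1, 1, 1, 1, 1, 1, 1, 1, 1, 1, 1, 1, 2, 2, 2, 2, 2, 2, 2, 2, 2, 2, 2, 2, 2, 2, 2, 2, 2, 2, 2, 2, 2, 2, 2, 2, 2, 2, 2, 2, 2, 2

Working: There are 42 irreducibles (= number of conjugacy classes). Their dimensions d_i satisfy sum d_i^2 = |G| = 132: 1 + 1 + 1 + 1 + 1 + 1 + 1 + 1 + 1 + 1 + 1 + 1 + 4 + 4 + 4 + 4 + 4 + 4 + 4 + 4 + 4 + 4 + 4 + 4 + 4 + 4 + 4 + 4 + 4 + 4 + 4 + 4 + 4 + 4 + 4 + 4 + 4 + 4 + 4 + 4 + 4 + 4 = 132. (For the product with Z/6Z: each of the 6 1-dim characters of Z/6Z tensors with each irrep of D_11, giving 6 copies of each D_11-dimension.)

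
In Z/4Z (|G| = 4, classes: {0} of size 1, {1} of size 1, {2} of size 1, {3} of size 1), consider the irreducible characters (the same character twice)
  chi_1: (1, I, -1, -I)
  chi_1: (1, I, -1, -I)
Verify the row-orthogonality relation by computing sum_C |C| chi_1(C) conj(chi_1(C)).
Sum = 4 = |G| = 4; so <chi_1, chi_1> = 1 (norm-1 confirms irreducibility).

Compute term by term over conjugacy classes (|C| * chi_1(C) * conj(chi_1(C))):
  1*(1)*conj(1) + 1*(I)*conj(I) + 1*(-1)*conj(-1) + 1*(-I)*conj(-I)
  = (1) + (1) + (1) + (1)
  = 4.
(Exp terms are combined using exp(i*s)*conj(exp(i*t)) = exp(i*(s-t)), and sums of them are collapsed using the identity that for every m > 1 the m distinct m-th roots of unity sum to 0, e.g. 1 + exp(2*I*pi/3) + exp(-2*I*pi/3) = 0.)
Dividing by |G| = 4 gives 4/4 = 1, matching the row-orthogonality relation <chi_1, chi_1> = [chi_1 = chi_1].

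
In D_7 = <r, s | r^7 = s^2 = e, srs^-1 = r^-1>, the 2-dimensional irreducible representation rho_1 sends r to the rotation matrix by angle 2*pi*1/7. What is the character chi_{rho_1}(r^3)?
chi_{rho_1}(r^3) = 2*cos(2*pi*1*3/7) = -2*cos(pi/7)

Solution. rho_1(r^3) is rotation by angle 2*pi*1*3/7, whose trace is 2*cos(2*pi*1*3/7) = -2*cos(pi/7).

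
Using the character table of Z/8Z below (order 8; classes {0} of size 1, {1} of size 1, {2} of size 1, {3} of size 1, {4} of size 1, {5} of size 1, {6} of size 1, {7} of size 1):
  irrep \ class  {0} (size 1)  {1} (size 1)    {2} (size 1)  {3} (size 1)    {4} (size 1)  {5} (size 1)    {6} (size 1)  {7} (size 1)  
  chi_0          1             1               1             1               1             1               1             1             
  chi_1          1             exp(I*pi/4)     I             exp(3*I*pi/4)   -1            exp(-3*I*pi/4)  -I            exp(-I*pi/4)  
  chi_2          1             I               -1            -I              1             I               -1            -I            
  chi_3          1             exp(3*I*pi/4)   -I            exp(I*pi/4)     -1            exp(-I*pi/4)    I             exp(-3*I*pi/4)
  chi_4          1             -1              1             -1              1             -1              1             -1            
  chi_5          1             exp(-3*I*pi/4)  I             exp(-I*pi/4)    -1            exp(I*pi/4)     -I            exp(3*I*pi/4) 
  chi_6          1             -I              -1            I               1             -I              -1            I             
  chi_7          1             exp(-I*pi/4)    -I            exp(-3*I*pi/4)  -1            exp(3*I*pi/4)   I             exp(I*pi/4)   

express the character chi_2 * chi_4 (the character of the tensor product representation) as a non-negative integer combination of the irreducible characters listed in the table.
chi_2 tensor chi_4 = chi_6 (all other irreducibles have multiplicity 0).

Working: The character of a tensor product is the pointwise product (chi_2 * chi_4)(C) = chi_2(C) * chi_4(C):
  {0}: (1)*(1), {1}: (I)*(-1), {2}: (-1)*(1), {3}: (-I)*(-1), {4}: (1)*(1), {5}: (I)*(-1), {6}: (-1)*(1), {7}: (-I)*(-1)
so (chi_2 * chi_4) takes values
  {0} -> 1, {1} -> -I, {2} -> -1, {3} -> I, {4} -> 1, {5} -> -I, {6} -> -1, {7} -> I.
Now take the inner product of this character with each irreducible chi from the table, <chi_2*chi_4, chi> = (1/8) sum_C |C| (chi_2*chi_4)(C) conj(chi(C)):
  <chi_2*chi_4, chi_0> = (1/8)[1*(1)*conj(1) + 1*(-I)*conj(1) + 1*(-1)*conj(1) + 1*(I)*conj(1) + 1*(1)*conj(1) + 1*(-I)*conj(1) + 1*(-1)*conj(1) + 1*(I)*conj(1)]
      = (1/8)[(1) + (-I) + (-1) + (I) + (1) + (-I) + (-1) + (I)] = 0/8 = 0
  <chi_2*chi_4, chi_1> = (1/8)[1*(1)*conj(1) + 1*(-I)*conj(exp(I*pi/4)) + 1*(-1)*conj(I) + 1*(I)*conj(exp(3*I*pi/4)) + 1*(1)*conj(-1) + 1*(-I)*conj(exp(-3*I*pi/4)) + 1*(-1)*conj(-I) + 1*(I)*conj(exp(-I*pi/4))]
      = (1/8)[(1) + (-exp(I*pi/4)) + (I) + (exp(-I*pi/4)) + (-1) + (-exp(-3*I*pi/4)) + (-I) + (exp(3*I*pi/4))] = 0/8 = 0
  <chi_2*chi_4, chi_2> = (1/8)[1*(1)*conj(1) + 1*(-I)*conj(I) + 1*(-1)*conj(-1) + 1*(I)*conj(-I) + 1*(1)*conj(1) + 1*(-I)*conj(I) + 1*(-1)*conj(-1) + 1*(I)*conj(-I)]
      = (1/8)[(1) + (-1) + (1) + (-1) + (1) + (-1) + (1) + (-1)] = 0/8 = 0
  <chi_2*chi_4, chi_3> = (1/8)[1*(1)*conj(1) + 1*(-I)*conj(exp(3*I*pi/4)) + 1*(-1)*conj(-I) + 1*(I)*conj(exp(I*pi/4)) + 1*(1)*conj(-1) + 1*(-I)*conj(exp(-I*pi/4)) + 1*(-1)*conj(I) + 1*(I)*conj(exp(-3*I*pi/4))]
      = (1/8)[(1) + (-exp(-I*pi/4)) + (-I) + (exp(I*pi/4)) + (-1) + (-exp(3*I*pi/4)) + (I) + (exp(-3*I*pi/4))] = 0/8 = 0
  <chi_2*chi_4, chi_4> = (1/8)[1*(1)*conj(1) + 1*(-I)*conj(-1) + 1*(-1)*conj(1) + 1*(I)*conj(-1) + 1*(1)*conj(1) + 1*(-I)*conj(-1) + 1*(-1)*conj(1) + 1*(I)*conj(-1)]
      = (1/8)[(1) + (I) + (-1) + (-I) + (1) + (I) + (-1) + (-I)] = 0/8 = 0
  <chi_2*chi_4, chi_5> = (1/8)[1*(1)*conj(1) + 1*(-I)*conj(exp(-3*I*pi/4)) + 1*(-1)*conj(I) + 1*(I)*conj(exp(-I*pi/4)) + 1*(1)*conj(-1) + 1*(-I)*conj(exp(I*pi/4)) + 1*(-1)*conj(-I) + 1*(I)*conj(exp(3*I*pi/4))]
      = (1/8)[(1) + (-exp(-3*I*pi/4)) + (I) + (exp(3*I*pi/4)) + (-1) + (-exp(I*pi/4)) + (-I) + (exp(-I*pi/4))] = 0/8 = 0
  <chi_2*chi_4, chi_6> = (1/8)[1*(1)*conj(1) + 1*(-I)*conj(-I) + 1*(-1)*conj(-1) + 1*(I)*conj(I) + 1*(1)*conj(1) + 1*(-I)*conj(-I) + 1*(-1)*conj(-1) + 1*(I)*conj(I)]
      = (1/8)[(1) + (1) + (1) + (1) + (1) + (1) + (1) + (1)] = 8/8 = 1
  <chi_2*chi_4, chi_7> = (1/8)[1*(1)*conj(1) + 1*(-I)*conj(exp(-I*pi/4)) + 1*(-1)*conj(-I) + 1*(I)*conj(exp(-3*I*pi/4)) + 1*(1)*conj(-1) + 1*(-I)*conj(exp(3*I*pi/4)) + 1*(-1)*conj(I) + 1*(I)*conj(exp(I*pi/4))]
      = (1/8)[(1) + (-exp(3*I*pi/4)) + (-I) + (exp(-3*I*pi/4)) + (-1) + (-exp(-I*pi/4)) + (I) + (exp(I*pi/4))] = 0/8 = 0
(Exp terms are combined using exp(i*s)*conj(exp(i*t)) = exp(i*(s-t)), and sums of them are collapsed using the identity that for every m > 1 the m distinct m-th roots of unity sum to 0, e.g. 1 + exp(2*I*pi/3) + exp(-2*I*pi/3) = 0.)
Hence the multiplicities are chi_6: 1. Dimension check: dim(chi_2)*dim(chi_4) = 1*1 = 1 and sum (mult * dim) = 1*1 = 1.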